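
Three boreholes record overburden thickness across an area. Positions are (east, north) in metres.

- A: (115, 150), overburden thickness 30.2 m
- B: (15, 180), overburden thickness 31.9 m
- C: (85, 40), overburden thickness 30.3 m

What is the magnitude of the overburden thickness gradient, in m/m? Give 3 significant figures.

0.0163 m/m

Three-point gradient (reference A): Δ to B = (-100, 30, +1.7), Δ to C = (-30, -110, +0.1).
∂d/∂x = -0.01597, ∂d/∂y = +0.003445 (det = 11900).
|∇f| = √(-0.01597² + 0.003445²) = 0.01634 m/m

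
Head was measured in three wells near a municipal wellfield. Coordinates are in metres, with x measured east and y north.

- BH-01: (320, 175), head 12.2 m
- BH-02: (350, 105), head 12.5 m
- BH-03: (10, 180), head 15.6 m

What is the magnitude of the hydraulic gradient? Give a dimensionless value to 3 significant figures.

Differences from BH-01: to BH-02 (Δx, Δy, Δh) = (30, -70, +0.3); to BH-03 = (-310, 5, +3.4).
Determinant of the coordinate differences = 30·5 − (-310)·(-70) = -21550.
∂h/∂x = [(+0.3)·5 − (+3.4)·(-70)] / -21550 = -0.01111
∂h/∂y = [30·(+3.4) − (-310)·(+0.3)] / -21550 = -0.009049
|∇h| = √(-0.01111² + -0.009049²) = 0.01433

0.0143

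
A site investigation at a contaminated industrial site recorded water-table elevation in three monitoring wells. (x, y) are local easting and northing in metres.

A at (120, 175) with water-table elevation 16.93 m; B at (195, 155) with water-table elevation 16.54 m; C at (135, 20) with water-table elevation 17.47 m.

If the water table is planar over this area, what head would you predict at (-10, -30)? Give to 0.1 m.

18.6 m

With h = a·x + b·y + c and A as origin, the differences give:
  75·a + (-20)·b = -0.39
  15·a + (-155)·b = +0.54
Eliminate b (×(-155) and ×(-20), subtract): -11325·a = 71.250 → a = ∂h/∂x = -0.006291
Back-substitute: b = ∂h/∂y = -0.004093.
h(-10, -30) = 16.93 + (-0.006291)·(-130) + (-0.004093)·(-205) = 16.93 +0.818 +0.839 = 18.587 m.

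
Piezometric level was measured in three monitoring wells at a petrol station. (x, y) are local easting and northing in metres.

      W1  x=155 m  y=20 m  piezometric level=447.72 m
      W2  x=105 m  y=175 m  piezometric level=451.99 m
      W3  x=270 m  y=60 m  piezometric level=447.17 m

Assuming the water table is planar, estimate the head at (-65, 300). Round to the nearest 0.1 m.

With h = a·x + b·y + c and W1 as origin, the differences give:
  (-50)·a + 155·b = +4.27
  115·a + 40·b = -0.55
Eliminate b (×40 and ×155, subtract): -19825·a = 256.050 → a = ∂h/∂x = -0.01292
Back-substitute: b = ∂h/∂y = +0.02338.
h(-65, 300) = 447.72 + (-0.01292)·(-220) + (+0.02338)·(280) = 447.72 +2.841 +6.547 = 457.108 m.

457.1 m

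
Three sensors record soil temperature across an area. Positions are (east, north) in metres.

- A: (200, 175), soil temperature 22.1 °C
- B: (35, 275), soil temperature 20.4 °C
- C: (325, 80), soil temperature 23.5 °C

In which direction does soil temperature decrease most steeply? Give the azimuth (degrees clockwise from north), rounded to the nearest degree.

311°

Differences from A: to B (Δx, Δy, Δh) = (-165, 100, -1.7); to C = (125, -95, +1.4).
Determinant of the coordinate differences = (-165)·(-95) − 125·100 = 3175.
∂T/∂x = [(-1.7)·(-95) − (+1.4)·100] / 3175 = +0.006772
∂T/∂y = [(-165)·(+1.4) − 125·(-1.7)] / 3175 = -0.005827
Steepest decrease is along −∇f: components (-0.006772 E, +0.005827 N).
Azimuth = atan2(-0.006772, +0.005827) = 310.7° ≈ 311°.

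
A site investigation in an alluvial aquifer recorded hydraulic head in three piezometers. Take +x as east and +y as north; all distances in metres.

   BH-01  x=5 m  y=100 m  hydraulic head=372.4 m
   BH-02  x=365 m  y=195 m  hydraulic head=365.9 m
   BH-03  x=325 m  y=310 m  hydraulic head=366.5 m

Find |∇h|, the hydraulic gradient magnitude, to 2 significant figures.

0.018

Taking BH-01 as reference: BH-02−BH-01 = (360, 95, -6.5); BH-03−BH-01 = (320, 210, -5.9).
Determinant of the coordinate differences = 360·210 − 320·95 = 45200.
∂h/∂x = [(-6.5)·210 − (-5.9)·95] / 45200 = -0.01780
∂h/∂y = [360·(-5.9) − 320·(-6.5)] / 45200 = -0.0009735
|∇h| = √(-0.01780² + -0.0009735²) = 0.01783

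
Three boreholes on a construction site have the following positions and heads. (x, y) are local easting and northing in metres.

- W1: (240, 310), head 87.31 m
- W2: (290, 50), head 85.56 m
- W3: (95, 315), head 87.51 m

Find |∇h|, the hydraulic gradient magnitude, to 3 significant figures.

0.00661

Differences from W1: to W2 (Δx, Δy, Δh) = (50, -260, -1.75); to W3 = (-145, 5, +0.20).
Determinant of the coordinate differences = 50·5 − (-145)·(-260) = -37450.
∂h/∂x = [(-1.75)·5 − (+0.20)·(-260)] / -37450 = -0.001155
∂h/∂y = [50·(+0.20) − (-145)·(-1.75)] / -37450 = +0.006509
|∇h| = √(-0.001155² + 0.006509²) = 0.006611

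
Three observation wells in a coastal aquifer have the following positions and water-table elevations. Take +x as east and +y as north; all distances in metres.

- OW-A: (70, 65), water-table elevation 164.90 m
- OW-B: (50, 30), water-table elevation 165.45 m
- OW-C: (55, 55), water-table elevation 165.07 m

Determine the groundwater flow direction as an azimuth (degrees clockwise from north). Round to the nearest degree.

005°

Taking OW-A as reference: OW-B−OW-A = (-20, -35, +0.55); OW-C−OW-A = (-15, -10, +0.17).
Determinant of the coordinate differences = (-20)·(-10) − (-15)·(-35) = -325.
∂h/∂x = [(+0.55)·(-10) − (+0.17)·(-35)] / -325 = -0.001385
∂h/∂y = [(-20)·(+0.17) − (-15)·(+0.55)] / -325 = -0.01492
Flow direction (−∇h) has components (+0.001385 E, +0.01492 N).
Azimuth = atan2(E, N) = atan2(+0.001385, +0.01492) = 5.3° ≈ 005°.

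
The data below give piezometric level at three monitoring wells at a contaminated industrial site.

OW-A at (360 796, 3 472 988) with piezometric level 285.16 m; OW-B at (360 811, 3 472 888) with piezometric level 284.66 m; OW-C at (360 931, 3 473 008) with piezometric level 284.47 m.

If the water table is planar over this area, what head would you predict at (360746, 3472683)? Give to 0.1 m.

With h = a·x + b·y + c and OW-A as origin, the differences give:
  15·a + (-100)·b = -0.50
  135·a + 20·b = -0.69
Eliminate b (×20 and ×(-100), subtract): 13800·a = -79.000 → a = ∂h/∂x = -0.005725
Back-substitute: b = ∂h/∂y = +0.004141.
h(360746, 3472683) = 285.16 + (-0.005725)·(-50) + (+0.004141)·(-305) = 285.16 +0.286 -1.263 = 284.183 m.

284.2 m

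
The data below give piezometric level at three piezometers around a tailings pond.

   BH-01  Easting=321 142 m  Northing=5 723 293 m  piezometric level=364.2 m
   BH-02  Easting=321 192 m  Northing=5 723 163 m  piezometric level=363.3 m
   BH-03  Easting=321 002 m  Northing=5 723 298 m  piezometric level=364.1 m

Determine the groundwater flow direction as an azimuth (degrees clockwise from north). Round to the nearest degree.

188°

With h = a·x + b·y + c and BH-01 as origin, the differences give:
  50·a + (-130)·b = -0.9
  (-140)·a + 5·b = -0.1
Eliminate b (×5 and ×(-130), subtract): -17950·a = -17.50 → a = ∂h/∂x = +0.0009749
Back-substitute: b = ∂h/∂y = +0.007298.
Flow direction (−∇h) has components (-0.0009749 E, -0.007298 N).
Azimuth = atan2(E, N) = atan2(-0.0009749, -0.007298) = 187.6° ≈ 188°.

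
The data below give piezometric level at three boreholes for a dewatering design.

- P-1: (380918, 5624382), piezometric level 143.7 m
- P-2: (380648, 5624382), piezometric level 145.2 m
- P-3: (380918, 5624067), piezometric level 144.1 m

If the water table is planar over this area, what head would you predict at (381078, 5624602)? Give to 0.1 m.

142.5 m

∂h/∂x = (145.2 − 143.7) / (380648 − 380918) = -0.005556
∂h/∂y = (144.1 − 143.7) / (5624067 − 5624382) = -0.001270
h(381078, 5624602) = 143.7 + (-0.005556)·(160) + (-0.001270)·(220) = 143.7 -0.889 -0.279 = 142.532 m.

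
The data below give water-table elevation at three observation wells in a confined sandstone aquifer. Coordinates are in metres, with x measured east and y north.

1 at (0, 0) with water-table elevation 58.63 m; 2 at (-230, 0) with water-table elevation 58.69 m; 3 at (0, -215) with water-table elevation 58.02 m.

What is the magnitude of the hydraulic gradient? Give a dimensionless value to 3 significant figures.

0.00285

∂h/∂x = (58.69 − 58.63) / (-230 − 0) = -0.0002609
∂h/∂y = (58.02 − 58.63) / (-215 − 0) = +0.002837
|∇h| = √(-0.0002609² + 0.002837²) = 0.002849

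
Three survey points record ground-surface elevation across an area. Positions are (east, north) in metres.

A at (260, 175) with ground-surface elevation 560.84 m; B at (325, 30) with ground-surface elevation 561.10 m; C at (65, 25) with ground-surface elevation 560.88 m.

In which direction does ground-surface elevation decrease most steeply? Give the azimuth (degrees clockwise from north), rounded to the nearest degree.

Differences from A: to B (Δx, Δy, Δh) = (65, -145, +0.26); to C = (-195, -150, +0.04).
Solve a·Δx + b·Δy = Δz: det = 65·(-150) − (-195)·(-145) = -38025.
∂z/∂x = [(+0.26)·(-150) − (+0.04)·(-145)] / -38025 = +0.0008731
∂z/∂y = [65·(+0.04) − (-195)·(+0.26)] / -38025 = -0.001402
Steepest decrease is along −∇f: components (-0.0008731 E, +0.001402 N).
Azimuth = atan2(-0.0008731, +0.001402) = 328.1° ≈ 328°.

328°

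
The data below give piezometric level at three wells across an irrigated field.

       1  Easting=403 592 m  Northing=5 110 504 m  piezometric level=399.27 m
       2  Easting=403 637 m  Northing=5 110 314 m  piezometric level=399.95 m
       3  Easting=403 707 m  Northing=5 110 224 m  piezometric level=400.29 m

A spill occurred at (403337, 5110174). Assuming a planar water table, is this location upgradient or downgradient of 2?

upgradient

Taking 1 as reference: 2−1 = (45, -190, +0.68); 3−1 = (115, -280, +1.02).
Solve a·Δx + b·Δy = Δh: det = 45·(-280) − 115·(-190) = 9250.
∂h/∂x = [(+0.68)·(-280) − (+1.02)·(-190)] / 9250 = +0.0003676
∂h/∂y = [45·(+1.02) − 115·(+0.68)] / 9250 = -0.003492
Head at (403337, 5110174) = 399.27 + (+0.0003676)·(-255) + (-0.003492)·(-330) = 400.33 m.
That is higher than the 399.95 m at 2, so the point is upgradient.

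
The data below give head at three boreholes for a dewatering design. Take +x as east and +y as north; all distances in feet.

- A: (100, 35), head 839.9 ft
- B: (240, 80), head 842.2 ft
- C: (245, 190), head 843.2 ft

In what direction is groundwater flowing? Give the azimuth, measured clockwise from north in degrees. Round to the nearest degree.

238°

Differences from A: to B (Δx, Δy, Δh) = (140, 45, +2.3); to C = (145, 155, +3.3).
Determinant of the coordinate differences = 140·155 − 145·45 = 15175.
∂h/∂x = [(+2.3)·155 − (+3.3)·45] / 15175 = +0.01371
∂h/∂y = [140·(+3.3) − 145·(+2.3)] / 15175 = +0.008468
Flow direction (−∇h) has components (-0.01371 E, -0.008468 N).
Azimuth = atan2(E, N) = atan2(-0.01371, -0.008468) = 238.3° ≈ 238°.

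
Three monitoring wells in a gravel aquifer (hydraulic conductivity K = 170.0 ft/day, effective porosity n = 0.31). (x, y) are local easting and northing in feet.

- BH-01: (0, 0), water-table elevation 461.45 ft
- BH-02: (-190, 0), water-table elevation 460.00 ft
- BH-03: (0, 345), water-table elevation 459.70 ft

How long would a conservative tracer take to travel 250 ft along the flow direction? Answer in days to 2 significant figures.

∂h/∂x = (460.00 − 461.45) / (-190 − 0) = +0.007632
∂h/∂y = (459.70 − 461.45) / (345 − 0) = -0.005072
|∇h| = √(0.007632² + -0.005072²) = 0.009164
Seepage velocity v = K·i/n = 170.0 × 0.009164 / 0.31 = 5.025 ft/day.
t = 250 / 5.025 = 49.75 days.

50 days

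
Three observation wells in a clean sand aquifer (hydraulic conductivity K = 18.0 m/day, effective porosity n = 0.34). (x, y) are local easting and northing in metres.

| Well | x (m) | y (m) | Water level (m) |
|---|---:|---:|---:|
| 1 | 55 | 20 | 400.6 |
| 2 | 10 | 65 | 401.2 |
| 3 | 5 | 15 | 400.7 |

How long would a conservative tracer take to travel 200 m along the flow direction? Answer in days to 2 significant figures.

Differences from 1: to 2 (Δx, Δy, Δh) = (-45, 45, +0.6); to 3 = (-50, -5, +0.1).
Determinant of the coordinate differences = (-45)·(-5) − (-50)·45 = 2475.
∂h/∂x = [(+0.6)·(-5) − (+0.1)·45] / 2475 = -0.003030
∂h/∂y = [(-45)·(+0.1) − (-50)·(+0.6)] / 2475 = +0.01030
|∇h| = √(-0.003030² + 0.01030²) = 0.01074
Seepage velocity v = K·i/n = 18.0 × 0.01074 / 0.34 = 0.5686 m/day.
t = 200 / 0.5686 = 351.7 days.

350 days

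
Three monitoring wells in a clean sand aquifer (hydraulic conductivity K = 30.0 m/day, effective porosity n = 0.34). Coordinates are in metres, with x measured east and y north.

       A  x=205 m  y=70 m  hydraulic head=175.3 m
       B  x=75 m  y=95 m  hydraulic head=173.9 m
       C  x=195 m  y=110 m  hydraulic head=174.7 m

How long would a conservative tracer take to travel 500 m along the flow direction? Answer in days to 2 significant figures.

Differences from A: to B (Δx, Δy, Δh) = (-130, 25, -1.4); to C = (-10, 40, -0.6).
Solve a·Δx + b·Δy = Δh: det = (-130)·40 − (-10)·25 = -4950.
∂h/∂x = [(-1.4)·40 − (-0.6)·25] / -4950 = +0.008283
∂h/∂y = [(-130)·(-0.6) − (-10)·(-1.4)] / -4950 = -0.01293
|∇h| = √(0.008283² + -0.01293²) = 0.01536
Seepage velocity v = K·i/n = 30.0 × 0.01536 / 0.34 = 1.355 m/day.
t = 500 / 1.355 = 369 days.

370 days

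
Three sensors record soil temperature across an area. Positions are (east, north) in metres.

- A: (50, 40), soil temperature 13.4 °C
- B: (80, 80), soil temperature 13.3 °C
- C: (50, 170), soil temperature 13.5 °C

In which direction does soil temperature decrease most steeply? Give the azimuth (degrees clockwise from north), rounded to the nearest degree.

100°

Differences from A: to B (Δx, Δy, Δh) = (30, 40, -0.1); to C = (0, 130, +0.1).
Solve a·Δx + b·Δy = ΔT: det = 30·130 − 0·40 = 3900.
∂T/∂x = [(-0.1)·130 − (+0.1)·40] / 3900 = -0.004359
∂T/∂y = [30·(+0.1) − 0·(-0.1)] / 3900 = +0.0007692
Steepest decrease is along −∇f: components (+0.004359 E, -0.0007692 N).
Azimuth = atan2(+0.004359, -0.0007692) = 100.0° ≈ 100°.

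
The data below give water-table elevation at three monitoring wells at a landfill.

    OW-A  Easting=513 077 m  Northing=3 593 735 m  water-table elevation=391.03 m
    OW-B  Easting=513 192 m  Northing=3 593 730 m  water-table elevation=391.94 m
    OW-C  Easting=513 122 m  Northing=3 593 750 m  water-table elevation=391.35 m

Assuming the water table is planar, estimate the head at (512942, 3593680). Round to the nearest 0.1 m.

390.1 m

With h = a·x + b·y + c and OW-A as origin, the differences give:
  115·a + (-5)·b = +0.91
  45·a + 15·b = +0.32
Eliminate b (×15 and ×(-5), subtract): 1950·a = 15.250 → a = ∂h/∂x = +0.007821
Back-substitute: b = ∂h/∂y = -0.002128.
h(512942, 3593680) = 391.03 + (+0.007821)·(-135) + (-0.002128)·(-55) = 391.03 -1.056 +0.117 = 390.091 m.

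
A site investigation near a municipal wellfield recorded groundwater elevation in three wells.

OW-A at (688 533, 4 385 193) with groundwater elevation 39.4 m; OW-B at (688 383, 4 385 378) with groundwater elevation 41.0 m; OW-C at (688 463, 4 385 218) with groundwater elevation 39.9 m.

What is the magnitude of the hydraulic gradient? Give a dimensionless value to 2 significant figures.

Taking OW-A as reference: OW-B−OW-A = (-150, 185, +1.6); OW-C−OW-A = (-70, 25, +0.5).
Determinant of the coordinate differences = (-150)·25 − (-70)·185 = 9200.
∂h/∂x = [(+1.6)·25 − (+0.5)·185] / 9200 = -0.005707
∂h/∂y = [(-150)·(+0.5) − (-70)·(+1.6)] / 9200 = +0.004022
|∇h| = √(-0.005707² + 0.004022²) = 0.006982

0.0070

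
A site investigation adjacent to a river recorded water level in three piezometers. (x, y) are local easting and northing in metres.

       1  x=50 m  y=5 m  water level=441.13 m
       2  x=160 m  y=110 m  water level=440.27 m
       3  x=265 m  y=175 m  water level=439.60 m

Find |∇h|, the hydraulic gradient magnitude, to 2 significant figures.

0.0057

Differences from 1: to 2 (Δx, Δy, Δh) = (110, 105, -0.86); to 3 = (215, 170, -1.53).
Determinant of the coordinate differences = 110·170 − 215·105 = -3875.
∂h/∂x = [(-0.86)·170 − (-1.53)·105] / -3875 = -0.003729
∂h/∂y = [110·(-1.53) − 215·(-0.86)] / -3875 = -0.004284
|∇h| = √(-0.003729² + -0.004284²) = 0.00568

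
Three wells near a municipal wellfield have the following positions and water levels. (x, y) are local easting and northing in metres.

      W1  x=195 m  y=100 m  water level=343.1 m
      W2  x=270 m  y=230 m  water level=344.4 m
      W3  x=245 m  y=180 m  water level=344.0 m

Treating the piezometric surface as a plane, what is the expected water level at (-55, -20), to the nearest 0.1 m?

Differences from W1: to W2 (Δx, Δy, Δh) = (75, 130, +1.3); to W3 = (50, 80, +0.9).
Determinant of the coordinate differences = 75·80 − 50·130 = -500.
∂h/∂x = [(+1.3)·80 − (+0.9)·130] / -500 = +0.02600
∂h/∂y = [75·(+0.9) − 50·(+1.3)] / -500 = -0.005000
h(-55, -20) = 343.1 + (+0.02600)·(-250) + (-0.005000)·(-120) = 343.1 -6.500 +0.600 = 337.200 m.

337.2 m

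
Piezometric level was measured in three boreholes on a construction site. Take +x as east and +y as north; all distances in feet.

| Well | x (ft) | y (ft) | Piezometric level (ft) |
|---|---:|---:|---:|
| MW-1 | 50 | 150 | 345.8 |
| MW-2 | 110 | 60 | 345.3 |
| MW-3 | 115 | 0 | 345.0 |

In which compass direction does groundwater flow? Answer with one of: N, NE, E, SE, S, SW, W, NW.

S

Taking MW-1 as reference: MW-2−MW-1 = (60, -90, -0.5); MW-3−MW-1 = (65, -150, -0.8).
Solve a·Δx + b·Δy = Δh: det = 60·(-150) − 65·(-90) = -3150.
∂h/∂x = [(-0.5)·(-150) − (-0.8)·(-90)] / -3150 = -0.0009524
∂h/∂y = [60·(-0.8) − 65·(-0.5)] / -3150 = +0.004921
Flow = −∇h = (+0.0009524 east, -0.004921 north), which points south.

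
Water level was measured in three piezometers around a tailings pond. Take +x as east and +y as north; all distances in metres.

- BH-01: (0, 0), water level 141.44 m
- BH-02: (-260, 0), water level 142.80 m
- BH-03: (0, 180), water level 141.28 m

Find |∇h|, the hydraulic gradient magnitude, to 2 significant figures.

0.0053

∂h/∂x = (142.80 − 141.44) / (-260 − 0) = -0.005231
∂h/∂y = (141.28 − 141.44) / (180 − 0) = -0.0008889
|∇h| = √(-0.005231² + -0.0008889²) = 0.005306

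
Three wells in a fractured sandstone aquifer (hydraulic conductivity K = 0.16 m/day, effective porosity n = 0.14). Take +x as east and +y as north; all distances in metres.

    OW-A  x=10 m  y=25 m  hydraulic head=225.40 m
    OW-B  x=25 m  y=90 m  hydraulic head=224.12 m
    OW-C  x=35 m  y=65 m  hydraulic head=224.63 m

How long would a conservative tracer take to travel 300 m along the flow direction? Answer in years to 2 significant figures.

With h = a·x + b·y + c and OW-A as origin, the differences give:
  15·a + 65·b = -1.28
  25·a + 40·b = -0.77
Eliminate b (×40 and ×65, subtract): -1025·a = -1.150 → a = ∂h/∂x = +0.001122
Back-substitute: b = ∂h/∂y = -0.01995.
|∇h| = √(0.001122² + -0.01995²) = 0.01998
Seepage velocity v = K·i/n = 0.16 × 0.01998 / 0.14 = 0.02283 m/day.
t = 300 / 0.02283 = 1.314e+04 days = 36 years.

36 years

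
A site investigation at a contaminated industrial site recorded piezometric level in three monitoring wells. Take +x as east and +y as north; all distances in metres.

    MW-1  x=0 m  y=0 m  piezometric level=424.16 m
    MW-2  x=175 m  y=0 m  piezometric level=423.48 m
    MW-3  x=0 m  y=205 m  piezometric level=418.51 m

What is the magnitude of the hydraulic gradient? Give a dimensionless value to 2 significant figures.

0.028

∂h/∂x = (423.48 − 424.16) / (175 − 0) = -0.003886
∂h/∂y = (418.51 − 424.16) / (205 − 0) = -0.02756
|∇h| = √(-0.003886² + -0.02756²) = 0.02783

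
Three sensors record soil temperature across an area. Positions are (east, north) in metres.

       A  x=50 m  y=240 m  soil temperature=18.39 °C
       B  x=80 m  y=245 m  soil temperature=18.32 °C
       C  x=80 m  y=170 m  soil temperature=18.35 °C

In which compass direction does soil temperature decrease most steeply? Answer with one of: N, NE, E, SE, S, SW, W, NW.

E

Taking A as reference: B−A = (30, 5, -0.07); C−A = (30, -70, -0.04).
Determinant of the coordinate differences = 30·(-70) − 30·5 = -2250.
∂T/∂x = [(-0.07)·(-70) − (-0.04)·5] / -2250 = -0.002267
∂T/∂y = [30·(-0.04) − 30·(-0.07)] / -2250 = -0.0004000
Steepest decrease is along −∇f = (+0.002267 E, +0.0004000 N) → east.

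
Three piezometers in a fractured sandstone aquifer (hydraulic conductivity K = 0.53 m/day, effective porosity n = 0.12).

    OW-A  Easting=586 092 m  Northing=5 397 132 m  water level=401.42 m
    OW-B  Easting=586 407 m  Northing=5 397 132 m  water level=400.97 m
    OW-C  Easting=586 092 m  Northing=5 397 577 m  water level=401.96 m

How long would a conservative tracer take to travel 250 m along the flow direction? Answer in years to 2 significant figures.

∂h/∂x = (400.97 − 401.42) / (586407 − 586092) = -0.001429
∂h/∂y = (401.96 − 401.42) / (5397577 − 5397132) = +0.001213
|∇h| = √(-0.001429² + 0.001213²) = 0.001874
Seepage velocity v = K·i/n = 0.53 × 0.001874 / 0.12 = 0.008277 m/day.
t = 250 / 0.008277 = 3.02e+04 days = 82.7 years.

83 years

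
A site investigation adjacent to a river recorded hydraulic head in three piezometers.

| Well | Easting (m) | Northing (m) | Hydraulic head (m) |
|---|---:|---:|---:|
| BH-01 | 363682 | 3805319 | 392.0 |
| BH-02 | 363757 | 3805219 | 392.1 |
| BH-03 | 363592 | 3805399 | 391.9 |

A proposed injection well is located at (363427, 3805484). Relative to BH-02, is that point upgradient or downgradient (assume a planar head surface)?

Differences from BH-01: to BH-02 (Δx, Δy, Δh) = (75, -100, +0.1); to BH-03 = (-90, 80, -0.1).
Determinant of the coordinate differences = 75·80 − (-90)·(-100) = -3000.
∂h/∂x = [(+0.1)·80 − (-0.1)·(-100)] / -3000 = +0.0006667
∂h/∂y = [75·(-0.1) − (-90)·(+0.1)] / -3000 = -0.0005000
Head at (363427, 3805484) = 392.0 + (+0.0006667)·(-255) + (-0.0005000)·(165) = 391.75 m.
That is lower than the 392.1 m at BH-02, so the point is downgradient.

downgradient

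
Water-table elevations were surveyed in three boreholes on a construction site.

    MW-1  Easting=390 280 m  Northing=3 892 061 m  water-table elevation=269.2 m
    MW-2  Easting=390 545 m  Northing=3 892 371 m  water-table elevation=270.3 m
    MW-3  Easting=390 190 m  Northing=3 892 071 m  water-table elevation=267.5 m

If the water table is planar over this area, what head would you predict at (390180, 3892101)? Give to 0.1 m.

267.0 m

With h = a·x + b·y + c and MW-1 as origin, the differences give:
  265·a + 310·b = +1.1
  (-90)·a + 10·b = -1.7
Eliminate b (×10 and ×310, subtract): 30550·a = 538.00 → a = ∂h/∂x = +0.01761
Back-substitute: b = ∂h/∂y = -0.01151.
h(390180, 3892101) = 269.2 + (+0.01761)·(-100) + (-0.01151)·(40) = 269.2 -1.761 -0.460 = 266.979 m.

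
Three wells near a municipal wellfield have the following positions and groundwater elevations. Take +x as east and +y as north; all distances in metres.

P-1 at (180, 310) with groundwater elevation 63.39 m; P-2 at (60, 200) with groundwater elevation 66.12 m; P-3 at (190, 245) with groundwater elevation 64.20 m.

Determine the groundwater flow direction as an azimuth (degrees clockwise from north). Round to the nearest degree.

035°

Taking P-1 as reference: P-2−P-1 = (-120, -110, +2.73); P-3−P-1 = (10, -65, +0.81).
Solve a·Δx + b·Δy = Δh: det = (-120)·(-65) − 10·(-110) = 8900.
∂h/∂x = [(+2.73)·(-65) − (+0.81)·(-110)] / 8900 = -0.009927
∂h/∂y = [(-120)·(+0.81) − 10·(+2.73)] / 8900 = -0.01399
Flow direction (−∇h) has components (+0.009927 E, +0.01399 N).
Azimuth = atan2(E, N) = atan2(+0.009927, +0.01399) = 35.4° ≈ 035°.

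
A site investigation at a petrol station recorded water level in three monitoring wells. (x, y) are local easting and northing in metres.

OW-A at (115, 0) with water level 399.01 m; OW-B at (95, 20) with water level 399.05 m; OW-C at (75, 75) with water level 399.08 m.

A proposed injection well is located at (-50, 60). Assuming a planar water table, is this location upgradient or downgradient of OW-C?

upgradient

With h = a·x + b·y + c and OW-A as origin, the differences give:
  (-20)·a + 20·b = +0.04
  (-40)·a + 75·b = +0.07
Eliminate b (×75 and ×20, subtract): -700·a = 1.600 → a = ∂h/∂x = -0.002286
Back-substitute: b = ∂h/∂y = -0.0002857.
Head at (-50, 60) = 399.01 + (-0.002286)·(-165) + (-0.0002857)·(60) = 399.37 m.
That is higher than the 399.08 m at OW-C, so the point is upgradient.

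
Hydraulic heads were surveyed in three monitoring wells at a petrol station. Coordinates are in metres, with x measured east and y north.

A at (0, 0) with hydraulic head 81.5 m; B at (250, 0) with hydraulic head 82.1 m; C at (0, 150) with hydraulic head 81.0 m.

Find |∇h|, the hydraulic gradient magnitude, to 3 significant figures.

0.00411

∂h/∂x = (82.1 − 81.5) / (250 − 0) = +0.002400
∂h/∂y = (81.0 − 81.5) / (150 − 0) = -0.003333
|∇h| = √(0.002400² + -0.003333²) = 0.004107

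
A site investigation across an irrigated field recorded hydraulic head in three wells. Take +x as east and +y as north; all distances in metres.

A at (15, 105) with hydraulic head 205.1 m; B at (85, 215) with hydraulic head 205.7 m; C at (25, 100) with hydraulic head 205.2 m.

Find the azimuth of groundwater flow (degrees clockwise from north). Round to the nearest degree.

Differences from A: to B (Δx, Δy, Δh) = (70, 110, +0.6); to C = (10, -5, +0.1).
Determinant of the coordinate differences = 70·(-5) − 10·110 = -1450.
∂h/∂x = [(+0.6)·(-5) − (+0.1)·110] / -1450 = +0.009655
∂h/∂y = [70·(+0.1) − 10·(+0.6)] / -1450 = -0.0006897
Flow direction (−∇h) has components (-0.009655 E, +0.0006897 N).
Azimuth = atan2(E, N) = atan2(-0.009655, +0.0006897) = 274.1° ≈ 274°.

274°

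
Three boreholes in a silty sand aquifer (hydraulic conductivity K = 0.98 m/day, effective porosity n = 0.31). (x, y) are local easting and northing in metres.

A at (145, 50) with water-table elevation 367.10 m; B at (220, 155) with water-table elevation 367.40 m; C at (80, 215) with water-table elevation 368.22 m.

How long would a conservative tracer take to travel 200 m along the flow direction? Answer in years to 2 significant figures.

27 years

Taking A as reference: B−A = (75, 105, +0.30); C−A = (-65, 165, +1.12).
Solve a·Δx + b·Δy = Δh: det = 75·165 − (-65)·105 = 19200.
∂h/∂x = [(+0.30)·165 − (+1.12)·105] / 19200 = -0.003547
∂h/∂y = [75·(+1.12) − (-65)·(+0.30)] / 19200 = +0.005391
|∇h| = √(-0.003547² + 0.005391²) = 0.006453
Seepage velocity v = K·i/n = 0.98 × 0.006453 / 0.31 = 0.0204 m/day.
t = 200 / 0.0204 = 9804 days = 26.8 years.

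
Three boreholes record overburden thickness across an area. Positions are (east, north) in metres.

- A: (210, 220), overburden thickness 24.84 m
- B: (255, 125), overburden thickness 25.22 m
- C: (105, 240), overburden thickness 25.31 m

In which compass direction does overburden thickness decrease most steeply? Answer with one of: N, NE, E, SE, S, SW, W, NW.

NE

Differences from A: to B (Δx, Δy, Δh) = (45, -95, +0.38); to C = (-105, 20, +0.47).
Solve a·Δx + b·Δy = Δd: det = 45·20 − (-105)·(-95) = -9075.
∂d/∂x = [(+0.38)·20 − (+0.47)·(-95)] / -9075 = -0.005758
∂d/∂y = [45·(+0.47) − (-105)·(+0.38)] / -9075 = -0.006727
Steepest decrease is along −∇f = (+0.005758 E, +0.006727 N) → northeast.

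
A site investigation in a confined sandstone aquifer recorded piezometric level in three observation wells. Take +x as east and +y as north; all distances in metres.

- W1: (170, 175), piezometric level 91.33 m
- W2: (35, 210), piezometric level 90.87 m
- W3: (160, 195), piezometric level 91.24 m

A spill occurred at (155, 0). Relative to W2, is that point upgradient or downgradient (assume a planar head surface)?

Taking W1 as reference: W2−W1 = (-135, 35, -0.46); W3−W1 = (-10, 20, -0.09).
Determinant of the coordinate differences = (-135)·20 − (-10)·35 = -2350.
∂h/∂x = [(-0.46)·20 − (-0.09)·35] / -2350 = +0.002574
∂h/∂y = [(-135)·(-0.09) − (-10)·(-0.46)] / -2350 = -0.003213
Head at (155, 0) = 91.33 + (+0.002574)·(-15) + (-0.003213)·(-175) = 91.85 m.
That is higher than the 90.87 m at W2, so the point is upgradient.

upgradient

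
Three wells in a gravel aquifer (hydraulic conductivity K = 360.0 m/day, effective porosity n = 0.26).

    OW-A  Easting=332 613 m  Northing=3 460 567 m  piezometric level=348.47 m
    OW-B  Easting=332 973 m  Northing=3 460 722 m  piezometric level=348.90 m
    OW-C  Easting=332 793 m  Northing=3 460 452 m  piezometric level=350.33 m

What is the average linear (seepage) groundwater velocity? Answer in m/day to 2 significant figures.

14 m/day

Taking OW-A as reference: OW-B−OW-A = (360, 155, +0.43); OW-C−OW-A = (180, -115, +1.86).
Determinant of the coordinate differences = 360·(-115) − 180·155 = -69300.
∂h/∂x = [(+0.43)·(-115) − (+1.86)·155] / -69300 = +0.004874
∂h/∂y = [360·(+1.86) − 180·(+0.43)] / -69300 = -0.008545
|∇h| = √(0.004874² + -0.008545²) = 0.009837
Seepage velocity v = K·i/n = 360.0 × 0.009837 / 0.26 = 13.62 m/day.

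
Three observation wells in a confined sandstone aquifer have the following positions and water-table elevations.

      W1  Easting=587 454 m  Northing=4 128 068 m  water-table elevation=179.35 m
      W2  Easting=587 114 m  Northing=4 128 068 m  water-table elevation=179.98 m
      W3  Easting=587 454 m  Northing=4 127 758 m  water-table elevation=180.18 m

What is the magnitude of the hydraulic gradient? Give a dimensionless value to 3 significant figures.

∂h/∂x = (179.98 − 179.35) / (587114 − 587454) = -0.001853
∂h/∂y = (180.18 − 179.35) / (4127758 − 4128068) = -0.002677
|∇h| = √(-0.001853² + -0.002677²) = 0.003256

0.00326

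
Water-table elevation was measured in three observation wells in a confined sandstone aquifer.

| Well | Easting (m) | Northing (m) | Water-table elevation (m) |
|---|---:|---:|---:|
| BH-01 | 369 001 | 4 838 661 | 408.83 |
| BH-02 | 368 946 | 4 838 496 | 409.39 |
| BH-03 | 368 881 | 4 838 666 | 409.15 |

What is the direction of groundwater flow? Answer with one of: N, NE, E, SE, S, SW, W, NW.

NE

Differences from BH-01: to BH-02 (Δx, Δy, Δh) = (-55, -165, +0.56); to BH-03 = (-120, 5, +0.32).
Determinant of the coordinate differences = (-55)·5 − (-120)·(-165) = -20075.
∂h/∂x = [(+0.56)·5 − (+0.32)·(-165)] / -20075 = -0.002770
∂h/∂y = [(-55)·(+0.32) − (-120)·(+0.56)] / -20075 = -0.002471
Flow = −∇h = (+0.002770 east, +0.002471 north), which points northeast.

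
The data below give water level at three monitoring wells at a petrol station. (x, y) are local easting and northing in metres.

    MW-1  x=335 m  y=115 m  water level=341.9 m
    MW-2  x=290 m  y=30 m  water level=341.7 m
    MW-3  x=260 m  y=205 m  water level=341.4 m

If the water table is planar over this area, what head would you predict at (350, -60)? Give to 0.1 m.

With h = a·x + b·y + c and MW-1 as origin, the differences give:
  (-45)·a + (-85)·b = -0.2
  (-75)·a + 90·b = -0.5
Eliminate b (×90 and ×(-85), subtract): -10425·a = -60.50 → a = ∂h/∂x = +0.005803
Back-substitute: b = ∂h/∂y = -0.0007194.
h(350, -60) = 341.9 + (+0.005803)·(15) + (-0.0007194)·(-175) = 341.9 +0.087 +0.126 = 342.113 m.

342.1 m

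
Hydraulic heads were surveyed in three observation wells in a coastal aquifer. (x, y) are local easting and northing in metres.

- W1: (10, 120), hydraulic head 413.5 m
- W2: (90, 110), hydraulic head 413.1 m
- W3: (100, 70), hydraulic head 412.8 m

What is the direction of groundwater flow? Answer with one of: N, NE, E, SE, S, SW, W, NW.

SE

Taking W1 as reference: W2−W1 = (80, -10, -0.4); W3−W1 = (90, -50, -0.7).
Solve a·Δx + b·Δy = Δh: det = 80·(-50) − 90·(-10) = -3100.
∂h/∂x = [(-0.4)·(-50) − (-0.7)·(-10)] / -3100 = -0.004194
∂h/∂y = [80·(-0.7) − 90·(-0.4)] / -3100 = +0.006452
Flow = −∇h = (+0.004194 east, -0.006452 north), which points southeast.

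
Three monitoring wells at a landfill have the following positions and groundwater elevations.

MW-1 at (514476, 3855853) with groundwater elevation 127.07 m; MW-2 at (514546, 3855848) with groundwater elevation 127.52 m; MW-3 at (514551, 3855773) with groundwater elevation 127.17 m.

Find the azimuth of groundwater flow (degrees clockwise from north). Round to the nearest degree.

233°

Taking MW-1 as reference: MW-2−MW-1 = (70, -5, +0.45); MW-3−MW-1 = (75, -80, +0.10).
Determinant of the coordinate differences = 70·(-80) − 75·(-5) = -5225.
∂h/∂x = [(+0.45)·(-80) − (+0.10)·(-5)] / -5225 = +0.006794
∂h/∂y = [70·(+0.10) − 75·(+0.45)] / -5225 = +0.005120
Flow direction (−∇h) has components (-0.006794 E, -0.005120 N).
Azimuth = atan2(E, N) = atan2(-0.006794, -0.005120) = 233.0° ≈ 233°.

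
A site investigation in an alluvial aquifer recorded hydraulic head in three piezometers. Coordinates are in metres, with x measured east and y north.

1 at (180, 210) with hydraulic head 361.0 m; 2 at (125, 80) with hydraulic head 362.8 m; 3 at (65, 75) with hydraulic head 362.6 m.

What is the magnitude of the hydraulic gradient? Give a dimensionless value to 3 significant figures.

0.0165

Taking 1 as reference: 2−1 = (-55, -130, +1.8); 3−1 = (-115, -135, +1.6).
Solve a·Δx + b·Δy = Δh: det = (-55)·(-135) − (-115)·(-130) = -7525.
∂h/∂x = [(+1.8)·(-135) − (+1.6)·(-130)] / -7525 = +0.004651
∂h/∂y = [(-55)·(+1.6) − (-115)·(+1.8)] / -7525 = -0.01581
|∇h| = √(0.004651² + -0.01581²) = 0.01648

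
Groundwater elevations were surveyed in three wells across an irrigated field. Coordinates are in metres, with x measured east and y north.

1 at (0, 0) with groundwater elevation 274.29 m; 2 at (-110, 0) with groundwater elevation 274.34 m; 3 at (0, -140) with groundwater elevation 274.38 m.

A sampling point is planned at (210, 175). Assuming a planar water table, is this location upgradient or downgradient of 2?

∂h/∂x = (274.34 − 274.29) / (-110 − 0) = -0.0004545
∂h/∂y = (274.38 − 274.29) / (-140 − 0) = -0.0006429
Head at (210, 175) = 274.29 + (-0.0004545)·(210) + (-0.0006429)·(175) = 274.08 m.
That is lower than the 274.34 m at 2, so the point is downgradient.

downgradient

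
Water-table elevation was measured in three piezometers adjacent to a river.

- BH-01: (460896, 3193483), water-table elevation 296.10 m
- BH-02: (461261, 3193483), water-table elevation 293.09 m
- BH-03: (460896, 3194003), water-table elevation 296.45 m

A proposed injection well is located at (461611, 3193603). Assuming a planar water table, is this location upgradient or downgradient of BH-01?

downgradient

∂h/∂x = (293.09 − 296.10) / (461261 − 460896) = -0.008247
∂h/∂y = (296.45 − 296.10) / (3194003 − 3193483) = +0.0006731
Head at (461611, 3193603) = 296.10 + (-0.008247)·(715) + (+0.0006731)·(120) = 290.28 m.
That is lower than the 296.10 m at BH-01, so the point is downgradient.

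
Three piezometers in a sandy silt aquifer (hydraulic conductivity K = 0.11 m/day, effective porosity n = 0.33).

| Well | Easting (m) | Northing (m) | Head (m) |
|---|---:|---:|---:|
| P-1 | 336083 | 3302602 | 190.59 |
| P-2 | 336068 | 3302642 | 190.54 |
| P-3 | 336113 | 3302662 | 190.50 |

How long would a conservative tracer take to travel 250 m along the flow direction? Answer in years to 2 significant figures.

With h = a·x + b·y + c and P-1 as origin, the differences give:
  (-15)·a + 40·b = -0.05
  30·a + 60·b = -0.09
Eliminate b (×60 and ×40, subtract): -2100·a = 0.600 → a = ∂h/∂x = -0.0002857
Back-substitute: b = ∂h/∂y = -0.001357.
|∇h| = √(-0.0002857² + -0.001357²) = 0.001387
Seepage velocity v = K·i/n = 0.11 × 0.001387 / 0.33 = 0.0004623 m/day.
t = 250 / 0.0004623 = 5.408e+05 days = 1.48e+03 years.

1500 years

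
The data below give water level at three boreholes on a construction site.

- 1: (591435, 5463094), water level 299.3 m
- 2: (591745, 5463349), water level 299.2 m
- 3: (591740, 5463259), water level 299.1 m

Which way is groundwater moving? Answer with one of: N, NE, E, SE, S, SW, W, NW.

Taking 1 as reference: 2−1 = (310, 255, -0.1); 3−1 = (305, 165, -0.2).
Solve a·Δx + b·Δy = Δh: det = 310·165 − 305·255 = -26625.
∂h/∂x = [(-0.1)·165 − (-0.2)·255] / -26625 = -0.001296
∂h/∂y = [310·(-0.2) − 305·(-0.1)] / -26625 = +0.001183
Flow = −∇h = (+0.001296 east, -0.001183 north), which points southeast.

SE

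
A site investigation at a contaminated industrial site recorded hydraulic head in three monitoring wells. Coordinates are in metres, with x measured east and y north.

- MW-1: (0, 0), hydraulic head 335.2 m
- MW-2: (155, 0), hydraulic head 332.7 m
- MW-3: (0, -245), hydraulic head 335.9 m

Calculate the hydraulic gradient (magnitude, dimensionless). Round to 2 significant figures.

0.016

∂h/∂x = (332.7 − 335.2) / (155 − 0) = -0.01613
∂h/∂y = (335.9 − 335.2) / (-245 − 0) = -0.002857
|∇h| = √(-0.01613² + -0.002857²) = 0.01638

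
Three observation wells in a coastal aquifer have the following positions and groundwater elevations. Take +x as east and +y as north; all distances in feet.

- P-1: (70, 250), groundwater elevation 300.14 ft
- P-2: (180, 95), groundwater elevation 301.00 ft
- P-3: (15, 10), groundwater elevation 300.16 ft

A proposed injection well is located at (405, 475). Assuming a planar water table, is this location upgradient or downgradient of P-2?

upgradient

Differences from P-1: to P-2 (Δx, Δy, Δh) = (110, -155, +0.86); to P-3 = (-55, -240, +0.02).
Determinant of the coordinate differences = 110·(-240) − (-55)·(-155) = -34925.
∂h/∂x = [(+0.86)·(-240) − (+0.02)·(-155)] / -34925 = +0.005821
∂h/∂y = [110·(+0.02) − (-55)·(+0.86)] / -34925 = -0.001417
Head at (405, 475) = 300.14 + (+0.005821)·(335) + (-0.001417)·(225) = 301.77 ft.
That is higher than the 301.00 ft at P-2, so the point is upgradient.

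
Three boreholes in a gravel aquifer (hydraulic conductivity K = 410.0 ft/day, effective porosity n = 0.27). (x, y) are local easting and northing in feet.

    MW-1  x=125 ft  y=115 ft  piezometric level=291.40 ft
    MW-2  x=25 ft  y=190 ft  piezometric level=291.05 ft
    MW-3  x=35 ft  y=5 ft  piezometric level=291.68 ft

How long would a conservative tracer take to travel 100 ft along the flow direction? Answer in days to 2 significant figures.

19 days

Taking MW-1 as reference: MW-2−MW-1 = (-100, 75, -0.35); MW-3−MW-1 = (-90, -110, +0.28).
Determinant of the coordinate differences = (-100)·(-110) − (-90)·75 = 17750.
∂h/∂x = [(-0.35)·(-110) − (+0.28)·75] / 17750 = +0.0009859
∂h/∂y = [(-100)·(+0.28) − (-90)·(-0.35)] / 17750 = -0.003352
|∇h| = √(0.0009859² + -0.003352²) = 0.003494
Seepage velocity v = K·i/n = 410.0 × 0.003494 / 0.27 = 5.306 ft/day.
t = 100 / 5.306 = 18.85 days.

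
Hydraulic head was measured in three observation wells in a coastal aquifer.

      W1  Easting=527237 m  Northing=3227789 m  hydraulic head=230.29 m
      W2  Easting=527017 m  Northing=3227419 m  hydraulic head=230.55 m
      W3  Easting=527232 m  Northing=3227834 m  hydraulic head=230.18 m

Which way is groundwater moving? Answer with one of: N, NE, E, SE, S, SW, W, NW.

Taking W1 as reference: W2−W1 = (-220, -370, +0.26); W3−W1 = (-5, 45, -0.11).
Solve a·Δx + b·Δy = Δh: det = (-220)·45 − (-5)·(-370) = -11750.
∂h/∂x = [(+0.26)·45 − (-0.11)·(-370)] / -11750 = +0.002468
∂h/∂y = [(-220)·(-0.11) − (-5)·(+0.26)] / -11750 = -0.002170
Flow = −∇h = (-0.002468 east, +0.002170 north), which points northwest.

NW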